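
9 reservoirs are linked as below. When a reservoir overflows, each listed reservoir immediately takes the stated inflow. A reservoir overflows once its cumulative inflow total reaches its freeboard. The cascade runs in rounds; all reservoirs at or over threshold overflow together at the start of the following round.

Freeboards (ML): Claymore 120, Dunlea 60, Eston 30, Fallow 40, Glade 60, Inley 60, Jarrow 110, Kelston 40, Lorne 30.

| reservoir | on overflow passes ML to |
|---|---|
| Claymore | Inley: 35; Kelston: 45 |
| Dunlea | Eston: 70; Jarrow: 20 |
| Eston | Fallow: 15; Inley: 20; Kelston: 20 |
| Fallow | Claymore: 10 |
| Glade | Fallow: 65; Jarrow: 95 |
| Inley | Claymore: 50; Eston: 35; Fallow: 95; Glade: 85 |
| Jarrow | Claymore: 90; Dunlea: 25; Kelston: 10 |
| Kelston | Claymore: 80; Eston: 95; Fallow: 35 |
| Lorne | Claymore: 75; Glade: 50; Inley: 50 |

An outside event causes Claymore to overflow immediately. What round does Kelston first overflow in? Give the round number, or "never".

2

Round 1 — Claymore overflows (initial).
  Inley: +35 → 35 < 60
  Kelston: +45 → 45 ≥ 40
Round 2 — Kelston overflows.
  Eston: +95 → 95 ≥ 30
  Fallow: +35 → 35 < 40
Round 3 — Eston overflows.
  Fallow: +15 → 50 ≥ 40
  Inley: +20 → 55 < 60
Round 4 — Fallow overflows.
No further overflows.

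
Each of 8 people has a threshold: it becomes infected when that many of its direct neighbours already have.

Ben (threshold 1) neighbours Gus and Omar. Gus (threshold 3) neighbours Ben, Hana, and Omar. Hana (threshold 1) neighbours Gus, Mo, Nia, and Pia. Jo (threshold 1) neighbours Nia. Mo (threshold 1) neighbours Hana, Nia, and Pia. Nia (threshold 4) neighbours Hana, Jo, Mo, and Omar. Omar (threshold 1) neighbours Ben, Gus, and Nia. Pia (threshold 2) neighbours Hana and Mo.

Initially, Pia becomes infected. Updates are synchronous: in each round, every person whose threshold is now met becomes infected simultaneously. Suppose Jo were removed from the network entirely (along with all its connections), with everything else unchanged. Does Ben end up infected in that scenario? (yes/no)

With Jo removed:
Round 1 — Pia becomes infected (initial).
Round 2 — checking thresholds:
  Hana: 1 of 4 neighbours ≥ 1, becomes infected.
  Mo: 1 of 3 neighbours ≥ 1, becomes infected.
Round 3 — no new infections; cascade stops.

no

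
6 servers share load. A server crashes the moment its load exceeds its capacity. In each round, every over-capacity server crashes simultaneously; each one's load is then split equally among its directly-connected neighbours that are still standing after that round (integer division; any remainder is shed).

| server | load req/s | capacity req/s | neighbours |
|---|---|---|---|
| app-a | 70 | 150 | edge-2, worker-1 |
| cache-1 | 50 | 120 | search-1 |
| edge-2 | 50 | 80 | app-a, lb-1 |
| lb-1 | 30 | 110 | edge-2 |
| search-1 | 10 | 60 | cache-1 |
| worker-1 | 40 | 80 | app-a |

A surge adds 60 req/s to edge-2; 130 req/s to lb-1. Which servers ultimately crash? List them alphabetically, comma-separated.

Round 1 — edge-2 at 110 > 80; lb-1 at 160 > 110. edge-2, lb-1 crash.
  edge-2 sheds 110 req/s to app-a: 110 each.
    app-a: 70+110 = 180 > 150
  lb-1 sheds 160 req/s: no online neighbours, lost.
Round 2 — app-a crashes.
  app-a sheds 180 req/s to worker-1: 180 each.
    worker-1: 40+180 = 220 > 80
Round 3 — worker-1 crashes.
  worker-1 sheds 220 req/s: no online neighbours, lost.
No further crashes.

app-a, edge-2, lb-1, worker-1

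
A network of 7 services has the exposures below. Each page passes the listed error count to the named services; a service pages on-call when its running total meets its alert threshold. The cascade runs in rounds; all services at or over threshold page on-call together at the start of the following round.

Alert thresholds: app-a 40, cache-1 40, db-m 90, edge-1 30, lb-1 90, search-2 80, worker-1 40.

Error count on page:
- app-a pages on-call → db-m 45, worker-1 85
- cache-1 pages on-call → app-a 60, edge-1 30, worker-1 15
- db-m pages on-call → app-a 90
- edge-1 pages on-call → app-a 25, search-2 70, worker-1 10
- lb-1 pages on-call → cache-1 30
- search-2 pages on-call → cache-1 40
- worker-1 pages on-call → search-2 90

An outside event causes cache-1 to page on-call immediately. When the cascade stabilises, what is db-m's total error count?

Round 1 — cache-1 pages on-call (initial).
  app-a: +60 → 60 ≥ 40
  edge-1: +30 → 30 ≥ 30
  worker-1: +15 → 15 < 40
Round 2 — app-a, edge-1 page on-call.
  db-m: +45 → 45 < 90
  search-2: +70 → 70 < 80
  worker-1: +85+10 → 110 ≥ 40
Round 3 — worker-1 pages on-call.
  search-2: +90 → 160 ≥ 80
Round 4 — search-2 pages on-call.
No further pages.

45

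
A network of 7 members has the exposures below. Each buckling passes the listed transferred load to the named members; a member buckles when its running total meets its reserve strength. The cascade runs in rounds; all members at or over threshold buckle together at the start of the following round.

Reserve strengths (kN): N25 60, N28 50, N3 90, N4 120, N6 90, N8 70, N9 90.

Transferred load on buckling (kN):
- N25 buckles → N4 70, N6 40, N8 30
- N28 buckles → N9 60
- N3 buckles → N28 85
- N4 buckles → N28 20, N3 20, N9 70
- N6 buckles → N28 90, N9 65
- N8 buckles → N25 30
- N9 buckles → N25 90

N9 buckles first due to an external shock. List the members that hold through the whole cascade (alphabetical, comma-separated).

Round 1 — N9 buckles (initial).
  N25: +90 → 90 ≥ 60
Round 2 — N25 buckles.
  N4: +70 → 70 < 120
  N6: +40 → 40 < 90
  N8: +30 → 30 < 70
No further bucklings.

N28, N3, N4, N6, N8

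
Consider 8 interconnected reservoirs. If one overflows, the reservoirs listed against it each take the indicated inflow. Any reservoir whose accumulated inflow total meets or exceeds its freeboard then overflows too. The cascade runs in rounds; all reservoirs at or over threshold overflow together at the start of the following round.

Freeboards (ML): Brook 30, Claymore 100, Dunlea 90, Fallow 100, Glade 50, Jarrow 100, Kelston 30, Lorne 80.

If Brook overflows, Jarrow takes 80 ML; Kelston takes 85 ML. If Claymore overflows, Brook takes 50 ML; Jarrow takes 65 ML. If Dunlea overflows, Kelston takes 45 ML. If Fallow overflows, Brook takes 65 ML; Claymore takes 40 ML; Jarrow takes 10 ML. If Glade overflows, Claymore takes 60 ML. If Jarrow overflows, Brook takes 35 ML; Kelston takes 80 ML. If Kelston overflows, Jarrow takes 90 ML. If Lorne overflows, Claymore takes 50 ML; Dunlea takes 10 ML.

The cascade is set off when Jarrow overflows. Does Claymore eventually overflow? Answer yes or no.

Round 1 — Jarrow overflows (initial).
  Brook: +35 → 35 ≥ 30
  Kelston: +80 → 80 ≥ 30
Round 2 — Brook, Kelston overflow.
No further overflows.

no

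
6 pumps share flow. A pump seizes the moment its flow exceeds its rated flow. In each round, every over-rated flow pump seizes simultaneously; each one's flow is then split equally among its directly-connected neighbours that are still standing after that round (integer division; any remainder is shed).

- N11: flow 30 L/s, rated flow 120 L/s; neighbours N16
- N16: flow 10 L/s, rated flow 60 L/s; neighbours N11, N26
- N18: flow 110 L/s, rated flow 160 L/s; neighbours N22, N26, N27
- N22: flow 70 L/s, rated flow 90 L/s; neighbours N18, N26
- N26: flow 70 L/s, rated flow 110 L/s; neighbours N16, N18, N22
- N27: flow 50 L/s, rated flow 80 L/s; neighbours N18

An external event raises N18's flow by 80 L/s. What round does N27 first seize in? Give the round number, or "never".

2

Round 1 — N18 at 190 > 160. N18 seizes.
  N18 sheds 190 L/s to N22, N26, N27: 63 each (1 lost).
    N22: 70+63 = 133 > 90
    N26: 70+63 = 133 > 110
    N27: 50+63 = 113 > 80
Round 2 — N22, N26, N27 seize.
  N22 sheds 133 L/s: no online neighbours, lost.
  N26 sheds 133 L/s to N16: 133 each.
    N16: 10+133 = 143 > 60
  N27 sheds 113 L/s: no online neighbours, lost.
Round 3 — N16 seizes.
  N16 sheds 143 L/s to N11: 143 each.
    N11: 30+143 = 173 > 120
Round 4 — N11 seizes.
  N11 sheds 173 L/s: no online neighbours, lost.
No further seizures.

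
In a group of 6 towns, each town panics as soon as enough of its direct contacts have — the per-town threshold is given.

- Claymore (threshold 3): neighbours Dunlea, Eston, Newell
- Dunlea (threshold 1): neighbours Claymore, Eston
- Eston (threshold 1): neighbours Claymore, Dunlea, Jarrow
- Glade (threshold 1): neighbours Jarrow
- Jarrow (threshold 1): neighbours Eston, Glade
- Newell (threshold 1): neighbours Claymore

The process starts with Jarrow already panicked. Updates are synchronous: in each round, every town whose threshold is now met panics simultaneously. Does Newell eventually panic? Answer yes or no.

Round 1 — Jarrow panics (initial).
Round 2 — checking thresholds:
  Eston: 1 of 3 neighbours ≥ 1, panics.
  Glade: 1 of 1 neighbours ≥ 1, panics.
Round 3 — checking thresholds:
  Claymore: 1 of 3 neighbours < 3, not yet.
  Dunlea: 1 of 2 neighbours ≥ 1, panics.
Round 4 — no new panics; cascade stops.

no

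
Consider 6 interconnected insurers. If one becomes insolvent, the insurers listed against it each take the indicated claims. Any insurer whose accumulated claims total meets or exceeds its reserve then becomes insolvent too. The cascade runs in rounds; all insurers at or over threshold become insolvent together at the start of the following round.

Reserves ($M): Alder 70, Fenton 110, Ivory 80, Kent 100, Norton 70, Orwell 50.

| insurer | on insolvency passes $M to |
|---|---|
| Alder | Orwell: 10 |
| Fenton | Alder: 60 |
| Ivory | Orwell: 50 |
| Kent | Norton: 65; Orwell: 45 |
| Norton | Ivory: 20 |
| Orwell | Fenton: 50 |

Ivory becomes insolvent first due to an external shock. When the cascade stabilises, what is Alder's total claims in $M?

Round 1 — Ivory becomes insolvent (initial).
  Orwell: +50 → 50 ≥ 50
Round 2 — Orwell becomes insolvent.
  Fenton: +50 → 50 < 110
No further insolvencies.

0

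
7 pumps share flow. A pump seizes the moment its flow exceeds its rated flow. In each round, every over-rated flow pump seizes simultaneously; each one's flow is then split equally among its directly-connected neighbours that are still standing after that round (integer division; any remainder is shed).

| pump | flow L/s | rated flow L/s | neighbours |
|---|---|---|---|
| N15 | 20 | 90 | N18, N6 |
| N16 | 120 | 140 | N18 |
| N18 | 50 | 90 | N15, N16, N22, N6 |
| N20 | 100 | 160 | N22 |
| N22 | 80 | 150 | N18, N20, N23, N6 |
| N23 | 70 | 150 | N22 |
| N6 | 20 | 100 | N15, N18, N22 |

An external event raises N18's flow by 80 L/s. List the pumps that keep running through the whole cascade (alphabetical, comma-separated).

Round 1 — N18 at 130 > 90. N18 seizes.
  N18 sheds 130 L/s to N15, N16, N22, N6: 32 each (2 lost).
    N15: 20+32 = 52 ≤ 90
    N16: 120+32 = 152 > 140
    N22: 80+32 = 112 ≤ 150
    N6: 20+32 = 52 ≤ 100
Round 2 — N16 seizes.
  N16 sheds 152 L/s: no online neighbours, lost.
No further seizures.

N15, N20, N22, N23, N6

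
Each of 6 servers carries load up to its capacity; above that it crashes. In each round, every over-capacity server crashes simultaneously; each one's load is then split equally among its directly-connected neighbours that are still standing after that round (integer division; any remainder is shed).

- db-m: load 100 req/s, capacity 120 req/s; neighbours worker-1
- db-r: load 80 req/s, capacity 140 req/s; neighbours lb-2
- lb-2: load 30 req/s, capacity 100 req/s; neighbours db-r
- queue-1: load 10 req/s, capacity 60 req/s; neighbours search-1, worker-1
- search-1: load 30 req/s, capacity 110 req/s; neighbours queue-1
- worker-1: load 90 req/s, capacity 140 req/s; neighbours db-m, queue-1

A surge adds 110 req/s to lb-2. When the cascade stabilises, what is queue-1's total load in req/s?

Round 1 — lb-2 at 140 > 100. lb-2 crashes.
  lb-2 sheds 140 req/s to db-r: 140 each.
    db-r: 80+140 = 220 > 140
Round 2 — db-r crashes.
  db-r sheds 220 req/s: no online neighbours, lost.
No further crashes.

10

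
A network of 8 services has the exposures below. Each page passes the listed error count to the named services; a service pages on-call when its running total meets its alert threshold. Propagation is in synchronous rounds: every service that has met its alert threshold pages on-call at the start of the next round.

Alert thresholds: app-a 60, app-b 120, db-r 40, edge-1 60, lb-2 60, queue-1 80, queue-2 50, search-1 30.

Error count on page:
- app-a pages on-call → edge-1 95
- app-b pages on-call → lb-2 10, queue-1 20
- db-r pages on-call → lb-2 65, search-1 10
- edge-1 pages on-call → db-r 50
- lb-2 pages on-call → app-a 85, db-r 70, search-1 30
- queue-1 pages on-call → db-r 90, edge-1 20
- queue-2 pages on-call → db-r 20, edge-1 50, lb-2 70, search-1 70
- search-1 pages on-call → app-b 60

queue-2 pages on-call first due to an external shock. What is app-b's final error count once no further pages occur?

Round 1 — queue-2 pages on-call (initial).
  db-r: +20 → 20 < 40
  edge-1: +50 → 50 < 60
  lb-2: +70 → 70 ≥ 60
  search-1: +70 → 70 ≥ 30
Round 2 — lb-2, search-1 page on-call.
  app-a: +85 → 85 ≥ 60
  app-b: +60 → 60 < 120
  db-r: +70 → 90 ≥ 40
Round 3 — app-a, db-r page on-call.
  edge-1: +95 → 145 ≥ 60
Round 4 — edge-1 pages on-call.
No further pages.

60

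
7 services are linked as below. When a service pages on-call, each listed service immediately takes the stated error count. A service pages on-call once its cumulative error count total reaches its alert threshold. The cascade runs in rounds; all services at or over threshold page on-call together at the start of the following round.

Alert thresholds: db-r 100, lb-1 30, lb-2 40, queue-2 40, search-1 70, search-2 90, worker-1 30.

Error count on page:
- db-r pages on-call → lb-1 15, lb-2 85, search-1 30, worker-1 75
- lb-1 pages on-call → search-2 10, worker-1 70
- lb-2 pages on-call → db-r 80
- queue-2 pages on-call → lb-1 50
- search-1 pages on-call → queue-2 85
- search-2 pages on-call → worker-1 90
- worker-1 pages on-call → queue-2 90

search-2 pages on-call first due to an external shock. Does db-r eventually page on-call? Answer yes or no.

no

Round 1 — search-2 pages on-call (initial).
  worker-1: +90 → 90 ≥ 30
Round 2 — worker-1 pages on-call.
  queue-2: +90 → 90 ≥ 40
Round 3 — queue-2 pages on-call.
  lb-1: +50 → 50 ≥ 30
Round 4 — lb-1 pages on-call.
No further pages.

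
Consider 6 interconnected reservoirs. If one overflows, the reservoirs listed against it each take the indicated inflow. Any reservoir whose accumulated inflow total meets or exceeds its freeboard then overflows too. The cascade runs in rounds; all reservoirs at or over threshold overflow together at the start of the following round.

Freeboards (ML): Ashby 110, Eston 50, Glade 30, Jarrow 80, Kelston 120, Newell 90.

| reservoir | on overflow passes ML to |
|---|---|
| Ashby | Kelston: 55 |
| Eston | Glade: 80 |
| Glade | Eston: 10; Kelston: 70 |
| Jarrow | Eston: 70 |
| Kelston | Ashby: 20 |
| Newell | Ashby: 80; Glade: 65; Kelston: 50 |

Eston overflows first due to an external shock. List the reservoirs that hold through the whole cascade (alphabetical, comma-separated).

Ashby, Jarrow, Kelston, Newell

Round 1 — Eston overflows (initial).
  Glade: +80 → 80 ≥ 30
Round 2 — Glade overflows.
  Kelston: +70 → 70 < 120
No further overflows.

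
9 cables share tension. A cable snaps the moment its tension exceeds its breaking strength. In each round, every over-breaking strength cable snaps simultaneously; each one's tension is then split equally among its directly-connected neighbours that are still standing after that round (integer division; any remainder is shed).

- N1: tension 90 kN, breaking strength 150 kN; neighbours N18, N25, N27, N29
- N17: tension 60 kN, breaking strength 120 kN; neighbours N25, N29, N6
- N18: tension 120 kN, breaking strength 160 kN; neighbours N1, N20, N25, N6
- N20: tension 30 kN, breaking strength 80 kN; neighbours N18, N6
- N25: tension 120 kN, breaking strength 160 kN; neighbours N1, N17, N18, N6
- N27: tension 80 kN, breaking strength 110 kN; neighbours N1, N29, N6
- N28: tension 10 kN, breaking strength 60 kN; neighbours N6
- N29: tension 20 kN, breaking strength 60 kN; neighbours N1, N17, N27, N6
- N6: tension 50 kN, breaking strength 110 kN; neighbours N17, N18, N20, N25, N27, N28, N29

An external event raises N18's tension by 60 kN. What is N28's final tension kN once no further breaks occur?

Round 1 — N18 at 180 > 160. N18 snaps.
  N18 sheds 180 kN to N1, N20, N25, N6: 45 each.
    N1: 90+45 = 135 ≤ 150
    N20: 30+45 = 75 ≤ 80
    N25: 120+45 = 165 > 160
    N6: 50+45 = 95 ≤ 110
Round 2 — N25 snaps.
  N25 sheds 165 kN to N1, N17, N6: 55 each.
    N1: 135+55 = 190 > 150
    N17: 60+55 = 115 ≤ 120
    N6: 95+55 = 150 > 110
Round 3 — N1, N6 snap.
  N1 sheds 190 kN to N27, N29: 95 each.
    N27: 80+95 = 175 > 110
    N29: 20+95 = 115 > 60
  N6 sheds 150 kN to N17, N20, N27, N28, N29: 30 each.
    N17: 115+30 = 145 > 120
    N20: 75+30 = 105 > 80
    N27: 175+30 = 205 > 110
    N28: 10+30 = 40 ≤ 60
    N29: 115+30 = 145 > 60
Round 4 — N17, N20, N27, N29 snap.
  N17 sheds 145 kN: no online neighbours, lost.
  N20 sheds 105 kN: no online neighbours, lost.
  N27 sheds 205 kN: no online neighbours, lost.
  N29 sheds 145 kN: no online neighbours, lost.
No further breaks.

40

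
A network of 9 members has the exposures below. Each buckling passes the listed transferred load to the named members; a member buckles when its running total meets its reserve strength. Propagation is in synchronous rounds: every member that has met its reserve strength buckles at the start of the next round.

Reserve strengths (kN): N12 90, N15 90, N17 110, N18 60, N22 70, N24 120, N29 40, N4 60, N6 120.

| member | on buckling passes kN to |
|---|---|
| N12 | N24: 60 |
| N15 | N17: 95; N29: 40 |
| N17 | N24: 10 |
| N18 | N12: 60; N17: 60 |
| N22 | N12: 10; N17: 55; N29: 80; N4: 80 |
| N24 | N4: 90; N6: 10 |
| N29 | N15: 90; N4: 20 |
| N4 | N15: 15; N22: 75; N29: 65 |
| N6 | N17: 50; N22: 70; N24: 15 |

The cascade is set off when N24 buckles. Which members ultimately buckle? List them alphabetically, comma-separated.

Round 1 — N24 buckles (initial).
  N4: +90 → 90 ≥ 60
  N6: +10 → 10 < 120
Round 2 — N4 buckles.
  N15: +15 → 15 < 90
  N22: +75 → 75 ≥ 70
  N29: +65 → 65 ≥ 40
Round 3 — N22, N29 buckle.
  N12: +10 → 10 < 90
  N15: +90 → 105 ≥ 90
  N17: +55 → 55 < 110
Round 4 — N15 buckles.
  N17: +95 → 150 ≥ 110
Round 5 — N17 buckles.
No further bucklings.

N15, N17, N22, N24, N29, N4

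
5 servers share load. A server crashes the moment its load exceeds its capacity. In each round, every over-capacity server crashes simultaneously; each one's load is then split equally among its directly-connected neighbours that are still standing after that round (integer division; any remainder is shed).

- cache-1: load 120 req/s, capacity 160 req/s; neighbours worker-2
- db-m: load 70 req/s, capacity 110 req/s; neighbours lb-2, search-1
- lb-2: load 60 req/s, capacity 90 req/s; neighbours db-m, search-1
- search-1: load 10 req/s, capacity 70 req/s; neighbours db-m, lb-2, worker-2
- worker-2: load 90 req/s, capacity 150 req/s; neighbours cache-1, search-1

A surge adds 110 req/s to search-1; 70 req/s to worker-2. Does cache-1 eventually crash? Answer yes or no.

Round 1 — search-1 at 120 > 70; worker-2 at 160 > 150. search-1, worker-2 crash.
  search-1 sheds 120 req/s to db-m, lb-2: 60 each.
    db-m: 70+60 = 130 > 110
    lb-2: 60+60 = 120 > 90
  worker-2 sheds 160 req/s to cache-1: 160 each.
    cache-1: 120+160 = 280 > 160
Round 2 — cache-1, db-m, lb-2 crash.
  cache-1 sheds 280 req/s: no online neighbours, lost.
  db-m sheds 130 req/s: no online neighbours, lost.
  lb-2 sheds 120 req/s: no online neighbours, lost.
No further crashes.

yes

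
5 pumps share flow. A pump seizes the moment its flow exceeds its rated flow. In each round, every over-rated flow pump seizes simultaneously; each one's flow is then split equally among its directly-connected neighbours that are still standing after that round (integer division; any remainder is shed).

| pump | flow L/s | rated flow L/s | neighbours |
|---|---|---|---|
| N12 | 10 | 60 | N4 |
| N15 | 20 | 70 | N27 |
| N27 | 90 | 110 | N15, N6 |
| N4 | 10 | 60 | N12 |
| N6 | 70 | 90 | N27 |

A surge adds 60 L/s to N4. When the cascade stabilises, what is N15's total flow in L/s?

20

Round 1 — N4 at 70 > 60. N4 seizes.
  N4 sheds 70 L/s to N12: 70 each.
    N12: 10+70 = 80 > 60
Round 2 — N12 seizes.
  N12 sheds 80 L/s: no online neighbours, lost.
No further seizures.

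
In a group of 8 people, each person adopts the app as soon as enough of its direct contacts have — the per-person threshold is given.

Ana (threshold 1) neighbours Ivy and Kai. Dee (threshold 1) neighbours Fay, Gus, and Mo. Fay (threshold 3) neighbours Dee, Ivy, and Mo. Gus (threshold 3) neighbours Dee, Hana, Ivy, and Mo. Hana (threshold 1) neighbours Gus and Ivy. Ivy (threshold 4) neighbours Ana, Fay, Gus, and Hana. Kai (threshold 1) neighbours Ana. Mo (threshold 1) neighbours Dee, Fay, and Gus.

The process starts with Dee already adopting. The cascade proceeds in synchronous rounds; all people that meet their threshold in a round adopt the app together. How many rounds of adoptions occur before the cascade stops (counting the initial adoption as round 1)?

Round 1 — Dee adopts the app (initial).
Round 2 — checking thresholds:
  Fay: 1 of 3 neighbours < 3, not yet.
  Gus: 1 of 4 neighbours < 3, not yet.
  Mo: 1 of 3 neighbours ≥ 1, adopts the app.
Round 3 — no new adoptions; cascade stops.

2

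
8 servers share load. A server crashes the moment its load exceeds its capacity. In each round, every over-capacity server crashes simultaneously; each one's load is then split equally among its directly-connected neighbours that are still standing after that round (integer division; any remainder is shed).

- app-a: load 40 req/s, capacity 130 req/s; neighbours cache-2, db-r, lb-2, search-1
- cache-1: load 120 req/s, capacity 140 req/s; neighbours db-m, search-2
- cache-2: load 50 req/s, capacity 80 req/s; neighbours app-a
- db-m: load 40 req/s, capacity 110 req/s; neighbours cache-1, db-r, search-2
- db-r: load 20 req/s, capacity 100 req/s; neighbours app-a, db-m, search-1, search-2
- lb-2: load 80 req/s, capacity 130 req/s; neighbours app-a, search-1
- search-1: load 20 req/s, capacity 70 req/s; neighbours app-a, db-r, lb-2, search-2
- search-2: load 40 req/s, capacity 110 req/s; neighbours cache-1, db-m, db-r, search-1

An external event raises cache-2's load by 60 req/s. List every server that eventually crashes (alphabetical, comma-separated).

app-a, cache-2

Round 1 — cache-2 at 110 > 80. cache-2 crashes.
  cache-2 sheds 110 req/s to app-a: 110 each.
    app-a: 40+110 = 150 > 130
Round 2 — app-a crashes.
  app-a sheds 150 req/s to db-r, lb-2, search-1: 50 each.
    db-r: 20+50 = 70 ≤ 100
    lb-2: 80+50 = 130 ≤ 130
    search-1: 20+50 = 70 ≤ 70
No further crashes.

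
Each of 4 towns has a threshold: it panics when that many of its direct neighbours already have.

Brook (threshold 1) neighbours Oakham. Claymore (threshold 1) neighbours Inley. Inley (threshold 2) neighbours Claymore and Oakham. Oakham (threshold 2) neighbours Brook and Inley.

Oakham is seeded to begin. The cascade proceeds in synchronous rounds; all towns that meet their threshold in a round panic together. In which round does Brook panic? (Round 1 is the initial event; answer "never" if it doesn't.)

2

Round 1 — Oakham panics (initial).
Round 2 — checking thresholds:
  Brook: 1 of 1 neighbours ≥ 1, panics.
  Inley: 1 of 2 neighbours < 2, below threshold.
Round 3 — no new panics; cascade stops.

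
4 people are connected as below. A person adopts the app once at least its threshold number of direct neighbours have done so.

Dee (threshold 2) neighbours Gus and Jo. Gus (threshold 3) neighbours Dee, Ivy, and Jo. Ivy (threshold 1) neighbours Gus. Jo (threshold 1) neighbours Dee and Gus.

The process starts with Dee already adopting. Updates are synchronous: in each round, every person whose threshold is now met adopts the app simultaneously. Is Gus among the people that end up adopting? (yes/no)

Round 1 — Dee adopts the app (initial).
Round 2 — checking thresholds:
  Gus: 1 of 3 neighbours < 3, not yet.
  Jo: 1 of 2 neighbours ≥ 1, adopts the app.
Round 3 — no new adoptions; cascade stops.

no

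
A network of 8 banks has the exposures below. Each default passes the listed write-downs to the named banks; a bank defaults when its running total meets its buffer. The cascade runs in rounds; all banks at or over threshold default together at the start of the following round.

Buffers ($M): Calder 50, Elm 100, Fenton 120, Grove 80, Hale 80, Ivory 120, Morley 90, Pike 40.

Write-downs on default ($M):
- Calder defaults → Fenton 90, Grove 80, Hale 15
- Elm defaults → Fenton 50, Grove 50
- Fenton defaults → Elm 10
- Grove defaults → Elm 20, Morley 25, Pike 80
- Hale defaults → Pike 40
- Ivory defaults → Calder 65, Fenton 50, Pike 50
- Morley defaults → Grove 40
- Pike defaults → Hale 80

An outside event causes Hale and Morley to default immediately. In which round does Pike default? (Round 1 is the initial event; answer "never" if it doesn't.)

Round 1 — Hale, Morley default (initial).
  Grove: +40 → 40 < 80
  Pike: +40 → 40 ≥ 40
Round 2 — Pike defaults.
No further defaults.

2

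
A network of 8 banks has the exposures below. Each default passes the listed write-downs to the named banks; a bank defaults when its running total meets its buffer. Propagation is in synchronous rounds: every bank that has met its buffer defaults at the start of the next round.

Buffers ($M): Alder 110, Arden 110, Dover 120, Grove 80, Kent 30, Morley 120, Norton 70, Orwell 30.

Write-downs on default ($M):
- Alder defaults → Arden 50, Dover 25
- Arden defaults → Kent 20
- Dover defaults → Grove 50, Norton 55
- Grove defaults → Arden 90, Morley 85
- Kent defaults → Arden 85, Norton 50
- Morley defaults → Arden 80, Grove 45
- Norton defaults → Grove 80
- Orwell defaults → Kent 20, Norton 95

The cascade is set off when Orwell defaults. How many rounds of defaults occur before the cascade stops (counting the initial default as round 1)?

Round 1 — Orwell defaults (initial).
  Kent: +20 → 20 < 30
  Norton: +95 → 95 ≥ 70
Round 2 — Norton defaults.
  Grove: +80 → 80 ≥ 80
Round 3 — Grove defaults.
  Arden: +90 → 90 < 110
  Morley: +85 → 85 < 120
No further defaults.

3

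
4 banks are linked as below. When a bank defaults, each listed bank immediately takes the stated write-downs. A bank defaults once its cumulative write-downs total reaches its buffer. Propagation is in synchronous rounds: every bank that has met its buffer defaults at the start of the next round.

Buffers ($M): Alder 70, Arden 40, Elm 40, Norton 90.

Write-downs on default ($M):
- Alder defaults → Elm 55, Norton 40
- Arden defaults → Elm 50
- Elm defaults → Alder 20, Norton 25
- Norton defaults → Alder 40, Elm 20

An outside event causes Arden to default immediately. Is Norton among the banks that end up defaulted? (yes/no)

no

Round 1 — Arden defaults (initial).
  Elm: +50 → 50 ≥ 40
Round 2 — Elm defaults.
  Alder: +20 → 20 < 70
  Norton: +25 → 25 < 90
No further defaults.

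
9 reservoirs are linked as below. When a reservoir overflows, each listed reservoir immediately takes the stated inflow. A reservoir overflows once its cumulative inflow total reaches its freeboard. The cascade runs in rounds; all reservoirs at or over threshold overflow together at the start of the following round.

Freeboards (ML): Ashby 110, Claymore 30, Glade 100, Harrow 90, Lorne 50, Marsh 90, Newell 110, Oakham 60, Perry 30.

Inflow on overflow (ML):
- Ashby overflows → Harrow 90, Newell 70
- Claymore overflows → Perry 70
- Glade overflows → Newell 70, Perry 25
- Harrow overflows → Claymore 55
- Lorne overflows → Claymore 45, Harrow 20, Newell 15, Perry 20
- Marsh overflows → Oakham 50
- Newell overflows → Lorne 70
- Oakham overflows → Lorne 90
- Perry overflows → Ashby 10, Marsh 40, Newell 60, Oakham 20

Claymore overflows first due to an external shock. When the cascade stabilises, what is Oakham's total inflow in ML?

20

Round 1 — Claymore overflows (initial).
  Perry: +70 → 70 ≥ 30
Round 2 — Perry overflows.
  Ashby: +10 → 10 < 110
  Marsh: +40 → 40 < 90
  Newell: +60 → 60 < 110
  Oakham: +20 → 20 < 60
No further overflows.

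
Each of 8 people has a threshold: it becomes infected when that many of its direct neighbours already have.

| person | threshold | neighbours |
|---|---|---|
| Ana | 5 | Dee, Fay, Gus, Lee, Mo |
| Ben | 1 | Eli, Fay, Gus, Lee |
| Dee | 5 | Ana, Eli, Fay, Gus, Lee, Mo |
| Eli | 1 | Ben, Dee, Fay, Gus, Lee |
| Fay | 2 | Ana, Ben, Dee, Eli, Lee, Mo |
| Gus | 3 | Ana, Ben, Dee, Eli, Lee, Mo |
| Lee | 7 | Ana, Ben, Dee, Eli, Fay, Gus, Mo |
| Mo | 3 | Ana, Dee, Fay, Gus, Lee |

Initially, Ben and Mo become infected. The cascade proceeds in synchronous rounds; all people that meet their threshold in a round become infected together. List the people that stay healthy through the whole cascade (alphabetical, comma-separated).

Ana, Dee, Lee

Round 1 — Ben, Mo become infected (initial).
Round 2 — checking thresholds:
  Ana: 1 of 5 neighbours < 5, below threshold.
  Dee: 1 of 6 neighbours < 5, below threshold.
  Eli: 1 of 5 neighbours ≥ 1, becomes infected.
  Fay: 2 of 6 neighbours ≥ 2, becomes infected.
  Gus: 2 of 6 neighbours < 3, below threshold.
  Lee: 2 of 7 neighbours < 7, below threshold.
Round 3 — checking thresholds:
  Ana: 2 of 5 neighbours < 5, below threshold.
  Dee: 3 of 6 neighbours < 5, below threshold.
  Gus: 3 of 6 neighbours ≥ 3, becomes infected.
  Lee: 4 of 7 neighbours < 7, below threshold.
Round 4 — no new infections; cascade stops.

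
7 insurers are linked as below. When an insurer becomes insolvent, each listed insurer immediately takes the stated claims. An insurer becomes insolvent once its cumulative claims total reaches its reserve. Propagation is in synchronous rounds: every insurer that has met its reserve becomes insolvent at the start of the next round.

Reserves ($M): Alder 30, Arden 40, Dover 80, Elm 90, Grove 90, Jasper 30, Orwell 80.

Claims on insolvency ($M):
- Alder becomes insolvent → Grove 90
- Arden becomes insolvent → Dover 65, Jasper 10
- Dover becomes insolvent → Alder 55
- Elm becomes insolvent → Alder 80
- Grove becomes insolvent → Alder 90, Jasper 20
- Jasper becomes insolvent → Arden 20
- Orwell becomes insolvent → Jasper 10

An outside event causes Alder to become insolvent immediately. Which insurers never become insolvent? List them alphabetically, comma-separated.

Round 1 — Alder becomes insolvent (initial).
  Grove: +90 → 90 ≥ 90
Round 2 — Grove becomes insolvent.
  Jasper: +20 → 20 < 30
No further insolvencies.

Arden, Dover, Elm, Jasper, Orwell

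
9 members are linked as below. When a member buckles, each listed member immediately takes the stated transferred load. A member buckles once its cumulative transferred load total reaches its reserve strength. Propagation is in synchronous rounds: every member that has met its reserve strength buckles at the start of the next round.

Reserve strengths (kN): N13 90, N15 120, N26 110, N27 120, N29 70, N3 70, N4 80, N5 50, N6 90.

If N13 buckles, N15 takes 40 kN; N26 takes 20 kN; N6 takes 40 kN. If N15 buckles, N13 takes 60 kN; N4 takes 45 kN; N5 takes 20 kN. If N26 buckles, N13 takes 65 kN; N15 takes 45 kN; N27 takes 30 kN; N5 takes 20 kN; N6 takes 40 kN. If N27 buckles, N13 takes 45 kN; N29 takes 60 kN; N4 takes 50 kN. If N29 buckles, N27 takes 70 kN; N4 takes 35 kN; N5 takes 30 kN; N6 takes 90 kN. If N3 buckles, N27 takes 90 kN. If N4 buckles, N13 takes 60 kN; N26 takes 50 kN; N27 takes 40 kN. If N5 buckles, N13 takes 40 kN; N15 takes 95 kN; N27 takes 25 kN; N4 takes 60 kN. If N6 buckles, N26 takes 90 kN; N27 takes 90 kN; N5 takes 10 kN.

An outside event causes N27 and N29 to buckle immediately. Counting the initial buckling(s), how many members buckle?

Round 1 — N27, N29 buckle (initial).
  N13: +45 → 45 < 90
  N4: +50+35 → 85 ≥ 80
  N5: +30 → 30 < 50
  N6: +90 → 90 ≥ 90
Round 2 — N4, N6 buckle.
  N13: +60 → 105 ≥ 90
  N26: +50+90 → 140 ≥ 110
  N5: +10 → 40 < 50
Round 3 — N13, N26 buckle.
  N15: +40+45 → 85 < 120
  N5: +20 → 60 ≥ 50
Round 4 — N5 buckles.
  N15: +95 → 180 ≥ 120
Round 5 — N15 buckles.
No further bucklings.

8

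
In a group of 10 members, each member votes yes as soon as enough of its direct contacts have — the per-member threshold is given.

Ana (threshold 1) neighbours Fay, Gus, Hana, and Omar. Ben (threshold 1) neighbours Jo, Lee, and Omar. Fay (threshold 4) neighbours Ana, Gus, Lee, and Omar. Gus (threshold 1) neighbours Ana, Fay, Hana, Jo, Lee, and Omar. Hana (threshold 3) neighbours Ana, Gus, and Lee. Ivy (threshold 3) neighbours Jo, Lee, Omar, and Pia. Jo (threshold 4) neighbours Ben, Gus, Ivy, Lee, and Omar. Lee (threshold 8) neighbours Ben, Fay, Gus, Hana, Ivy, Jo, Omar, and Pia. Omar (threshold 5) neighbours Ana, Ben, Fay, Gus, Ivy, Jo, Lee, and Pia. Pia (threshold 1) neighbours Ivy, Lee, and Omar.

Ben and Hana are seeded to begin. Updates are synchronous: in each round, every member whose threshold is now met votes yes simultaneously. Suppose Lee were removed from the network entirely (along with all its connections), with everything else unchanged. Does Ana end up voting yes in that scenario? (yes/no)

yes

With Lee removed:
Round 1 — Ben, Hana vote yes (initial).
Round 2 — checking thresholds:
  Ana: 1 of 4 neighbours ≥ 1, votes yes.
  Gus: 1 of 5 neighbours ≥ 1, votes yes.
  Jo: 1 of 4 neighbours < 4, holds.
  Omar: 1 of 7 neighbours < 5, holds.
Round 3 — no new yes votes; cascade stops.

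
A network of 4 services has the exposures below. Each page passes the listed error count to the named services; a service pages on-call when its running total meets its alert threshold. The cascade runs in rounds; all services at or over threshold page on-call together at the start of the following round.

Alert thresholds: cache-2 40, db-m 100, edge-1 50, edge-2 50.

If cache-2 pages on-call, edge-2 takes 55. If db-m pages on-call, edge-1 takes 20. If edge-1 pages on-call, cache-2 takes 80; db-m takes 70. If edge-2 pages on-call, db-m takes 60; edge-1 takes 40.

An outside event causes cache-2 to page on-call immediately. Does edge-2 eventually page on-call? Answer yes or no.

Round 1 — cache-2 pages on-call (initial).
  edge-2: +55 → 55 ≥ 50
Round 2 — edge-2 pages on-call.
  db-m: +60 → 60 < 100
  edge-1: +40 → 40 < 50
No further pages.

yes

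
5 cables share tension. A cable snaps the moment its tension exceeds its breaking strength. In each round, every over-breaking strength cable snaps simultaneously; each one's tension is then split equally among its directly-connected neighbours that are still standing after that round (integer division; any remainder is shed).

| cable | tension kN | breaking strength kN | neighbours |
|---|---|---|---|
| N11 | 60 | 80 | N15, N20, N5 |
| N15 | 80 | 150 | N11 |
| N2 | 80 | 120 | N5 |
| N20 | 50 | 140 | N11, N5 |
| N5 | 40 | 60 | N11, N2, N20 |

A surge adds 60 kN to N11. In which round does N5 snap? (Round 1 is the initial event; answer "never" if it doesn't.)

Round 1 — N11 at 120 > 80. N11 snaps.
  N11 sheds 120 kN to N15, N20, N5: 40 each.
    N15: 80+40 = 120 ≤ 150
    N20: 50+40 = 90 ≤ 140
    N5: 40+40 = 80 > 60
Round 2 — N5 snaps.
  N5 sheds 80 kN to N2, N20: 40 each.
    N2: 80+40 = 120 ≤ 120
    N20: 90+40 = 130 ≤ 140
No further breaks.

2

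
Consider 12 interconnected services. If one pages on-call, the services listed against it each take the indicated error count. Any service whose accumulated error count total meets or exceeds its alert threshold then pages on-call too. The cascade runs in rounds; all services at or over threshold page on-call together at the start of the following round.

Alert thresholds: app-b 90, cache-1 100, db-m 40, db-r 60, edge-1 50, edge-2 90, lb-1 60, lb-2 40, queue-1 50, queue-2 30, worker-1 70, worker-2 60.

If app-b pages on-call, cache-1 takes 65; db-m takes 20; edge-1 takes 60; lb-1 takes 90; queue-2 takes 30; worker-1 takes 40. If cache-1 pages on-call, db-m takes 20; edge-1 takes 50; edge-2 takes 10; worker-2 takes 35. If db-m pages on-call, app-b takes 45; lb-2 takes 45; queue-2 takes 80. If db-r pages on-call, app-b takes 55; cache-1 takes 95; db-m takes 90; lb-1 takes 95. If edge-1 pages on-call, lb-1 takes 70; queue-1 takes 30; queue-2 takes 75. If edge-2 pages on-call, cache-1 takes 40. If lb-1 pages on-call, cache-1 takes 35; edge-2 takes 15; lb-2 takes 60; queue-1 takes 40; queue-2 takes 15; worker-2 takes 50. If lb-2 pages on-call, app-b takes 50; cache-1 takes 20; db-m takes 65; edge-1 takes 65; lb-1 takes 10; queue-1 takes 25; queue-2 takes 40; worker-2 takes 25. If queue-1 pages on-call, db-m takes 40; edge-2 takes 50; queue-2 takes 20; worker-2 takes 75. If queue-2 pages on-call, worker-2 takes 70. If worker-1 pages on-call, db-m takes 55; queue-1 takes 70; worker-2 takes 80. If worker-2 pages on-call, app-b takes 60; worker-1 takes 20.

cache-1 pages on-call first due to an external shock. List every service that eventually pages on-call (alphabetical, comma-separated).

Round 1 — cache-1 pages on-call (initial).
  db-m: +20 → 20 < 40
  edge-1: +50 → 50 ≥ 50
  edge-2: +10 → 10 < 90
  worker-2: +35 → 35 < 60
Round 2 — edge-1 pages on-call.
  lb-1: +70 → 70 ≥ 60
  queue-1: +30 → 30 < 50
  queue-2: +75 → 75 ≥ 30
Round 3 — lb-1, queue-2 page on-call.
  edge-2: +15 → 25 < 90
  lb-2: +60 → 60 ≥ 40
  queue-1: +40 → 70 ≥ 50
  worker-2: +50+70 → 155 ≥ 60
Round 4 — lb-2, queue-1, worker-2 page on-call.
  app-b: +50+60 → 110 ≥ 90
  db-m: +65+40 → 125 ≥ 40
  edge-2: +50 → 75 < 90
  worker-1: +20 → 20 < 70
Round 5 — app-b, db-m page on-call.
  worker-1: +40 → 60 < 70
No further pages.

app-b, cache-1, db-m, edge-1, lb-1, lb-2, queue-1, queue-2, worker-2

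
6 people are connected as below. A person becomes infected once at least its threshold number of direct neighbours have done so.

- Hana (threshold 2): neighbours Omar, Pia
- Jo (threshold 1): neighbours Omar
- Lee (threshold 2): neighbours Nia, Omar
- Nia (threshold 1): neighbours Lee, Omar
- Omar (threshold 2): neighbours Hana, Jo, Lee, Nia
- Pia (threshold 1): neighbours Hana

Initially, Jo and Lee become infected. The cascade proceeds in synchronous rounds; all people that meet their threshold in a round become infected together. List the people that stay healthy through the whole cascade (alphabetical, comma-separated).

Hana, Pia

Round 1 — Jo, Lee become infected (initial).
Round 2 — checking thresholds:
  Nia: 1 of 2 neighbours ≥ 1, becomes infected.
  Omar: 2 of 4 neighbours ≥ 2, becomes infected.
Round 3 — no new infections; cascade stops.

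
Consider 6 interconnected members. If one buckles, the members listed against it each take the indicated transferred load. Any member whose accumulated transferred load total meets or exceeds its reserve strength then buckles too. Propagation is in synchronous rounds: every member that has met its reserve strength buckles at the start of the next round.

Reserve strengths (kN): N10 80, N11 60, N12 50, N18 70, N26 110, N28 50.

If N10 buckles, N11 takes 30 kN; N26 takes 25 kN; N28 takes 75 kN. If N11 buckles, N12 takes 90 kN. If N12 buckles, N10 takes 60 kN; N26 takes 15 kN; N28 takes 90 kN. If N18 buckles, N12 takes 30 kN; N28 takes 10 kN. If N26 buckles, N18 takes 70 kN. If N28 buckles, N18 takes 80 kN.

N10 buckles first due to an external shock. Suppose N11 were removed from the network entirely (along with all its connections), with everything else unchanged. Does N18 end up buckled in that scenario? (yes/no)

With N11 removed:
Round 1 — N10 buckles (initial).
  N26: +25 → 25 < 110
  N28: +75 → 75 ≥ 50
Round 2 — N28 buckles.
  N18: +80 → 80 ≥ 70
Round 3 — N18 buckles.
  N12: +30 → 30 < 50
No further bucklings.

yes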